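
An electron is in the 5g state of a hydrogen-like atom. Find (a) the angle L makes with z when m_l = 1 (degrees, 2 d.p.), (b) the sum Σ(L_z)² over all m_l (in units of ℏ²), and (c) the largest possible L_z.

5g means n = 5, l = 4.
For m_l = 1: cos θ = 1/√20, θ ≈ 77.08°.
Σ m_l² = 60, so Σ(L_z)² = 60 ℏ².
L_z,max = lℏ = 4ℏ.

θ(m_l=1) ≈ 77.08°; Σ(L_z)² = 60 ℏ²; L_z,max = 4ℏ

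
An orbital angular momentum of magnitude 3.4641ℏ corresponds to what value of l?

l = 3

(|L|/ℏ)² = l(l+1) = 12.
The positive root is l = 3.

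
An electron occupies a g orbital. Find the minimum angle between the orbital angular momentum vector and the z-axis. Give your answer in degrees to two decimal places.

θ_min ≈ 26.57°

The letter g corresponds to l = 4.
|L|² = l(l+1)ℏ² = 20ℏ², so |L| = 2√5 ℏ.
The smallest angle corresponds to the largest L_z, i.e. m_l = l = 4, giving L_z = 4ℏ.
cos θ_min = 4/√20, so θ_min ≈ 26.57°.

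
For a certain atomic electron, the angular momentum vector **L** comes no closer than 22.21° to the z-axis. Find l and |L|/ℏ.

l = 6, |L| = √42 ℏ ≈ 6.481ℏ

cos θ_min = l/√(l(l+1)) = √(l/(l+1)), so l/(l+1) = cos²(22.21°) = 0.8571.
Thus l = 0.8571/(1 − 0.8571) ≈ 6.
Then |L| = ℏ√(6·7) = √42 ℏ.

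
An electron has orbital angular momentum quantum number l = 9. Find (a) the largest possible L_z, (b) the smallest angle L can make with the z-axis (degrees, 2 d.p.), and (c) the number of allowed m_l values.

L_z,max = lℏ = 9ℏ.
cos θ_min = 9/√90, so θ_min ≈ 18.43°.
There are 2l+1 = 19 values of m_l.

L_z,max = 9ℏ; θ_min ≈ 18.43°; 19 values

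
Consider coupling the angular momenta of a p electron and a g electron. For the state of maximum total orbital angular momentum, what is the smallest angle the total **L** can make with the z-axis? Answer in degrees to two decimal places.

L runs from |1 − 4| = 3 to 1 + 4 = 5.
Allowed values: L = 3, 4, 5.
The maximum is L = 5, with |L_tot| = ℏ√(5·6) = √30 ℏ.
The minimum angle with z is arccos(5/√30) ≈ 24.09°.

θ_min ≈ 24.09°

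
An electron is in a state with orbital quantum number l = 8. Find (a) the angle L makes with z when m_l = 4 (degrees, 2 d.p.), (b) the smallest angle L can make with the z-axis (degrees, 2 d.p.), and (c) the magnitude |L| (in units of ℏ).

θ(m_l=4) ≈ 61.87°; θ_min ≈ 19.47°; |L| = 6√2 ℏ ≈ 8.485ℏ

For m_l = 4: cos θ = 4/√72, θ ≈ 61.87°.
cos θ_min = 8/√72, so θ_min ≈ 19.47°.
|L| = ℏ√(8·9) = 6√2 ℏ ≈ 8.485ℏ.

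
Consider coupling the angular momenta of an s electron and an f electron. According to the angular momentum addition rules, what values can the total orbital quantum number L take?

L = 3

Angular momentum addition gives L = |l₁ − l₂|, …, l₁ + l₂.
Allowed values: L = 3.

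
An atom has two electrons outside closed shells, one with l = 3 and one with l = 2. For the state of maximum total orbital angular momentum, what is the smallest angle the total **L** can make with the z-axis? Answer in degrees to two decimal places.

By the triangle rule, |l₁ − l₂| ≤ L ≤ l₁ + l₂.
So L can be 1, 2, 3, 4, 5.
The maximum is L = 5, with |L_tot| = ℏ√(5·6) = √30 ℏ.
The minimum angle with z is arccos(5/√30) ≈ 24.09°.

θ_min ≈ 24.09°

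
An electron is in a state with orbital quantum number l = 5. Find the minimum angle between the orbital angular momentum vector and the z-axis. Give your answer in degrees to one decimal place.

θ_min ≈ 24.1°

|L|² = l(l+1)ℏ² = 30ℏ², so |L| = √30 ℏ.
The smallest angle corresponds to the largest L_z, i.e. m_l = l = 5, giving L_z = 5ℏ.
cos θ_min = 5/√30, so θ_min ≈ 24.1°.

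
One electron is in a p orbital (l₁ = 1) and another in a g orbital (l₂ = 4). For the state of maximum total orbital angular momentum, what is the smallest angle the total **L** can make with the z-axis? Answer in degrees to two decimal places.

By the triangle rule, |l₁ − l₂| ≤ L ≤ l₁ + l₂.
Allowed values: L = 3, 4, 5.
The maximum is L = 5, with |L_tot| = ℏ√(5·6) = √30 ℏ.
The minimum angle with z is arccos(5/√30) ≈ 24.09°.

θ_min ≈ 24.09°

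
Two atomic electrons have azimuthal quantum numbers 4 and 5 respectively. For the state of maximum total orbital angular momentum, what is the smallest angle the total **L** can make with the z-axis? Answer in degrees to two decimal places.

θ_min ≈ 18.43°

Angular momentum addition gives L = |l₁ − l₂|, …, l₁ + l₂.
Allowed values: L = 1, 2, 3, 4, 5, 6, 7, 8, 9.
The maximum is L = 9, with |L_tot| = ℏ√(9·10) = 3√10 ℏ.
The minimum angle with z is arccos(9/√90) ≈ 18.43°.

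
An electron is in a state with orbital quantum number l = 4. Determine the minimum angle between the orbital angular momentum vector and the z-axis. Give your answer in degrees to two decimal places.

θ_min ≈ 26.57°

|L|² = l(l+1)ℏ² = 20ℏ², so |L| = 2√5 ℏ.
The smallest angle corresponds to the largest L_z, i.e. m_l = l = 4, giving L_z = 4ℏ.
cos θ_min = 4/√20, so θ_min ≈ 26.57°.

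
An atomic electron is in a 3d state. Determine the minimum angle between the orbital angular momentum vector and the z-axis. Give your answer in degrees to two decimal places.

For 3d, l = 2.
|L| = ℏ√(l(l+1)) = √6 ℏ.
The smallest angle corresponds to the largest L_z, i.e. m_l = l = 2, giving L_z = 2ℏ.
cos θ_min = 2/√6, so θ_min ≈ 35.26°.

θ_min ≈ 35.26°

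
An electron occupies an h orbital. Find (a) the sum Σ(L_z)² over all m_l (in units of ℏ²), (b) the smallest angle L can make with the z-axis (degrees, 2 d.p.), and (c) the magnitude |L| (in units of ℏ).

The letter h corresponds to l = 5.
Σ m_l² = 110, so Σ(L_z)² = 110 ℏ².
cos θ_min = 5/√30, so θ_min ≈ 24.09°.
|L| = ℏ√(5·6) = √30 ℏ ≈ 5.477ℏ.

Σ(L_z)² = 110 ℏ²; θ_min ≈ 24.09°; |L| = √30 ℏ ≈ 5.477ℏ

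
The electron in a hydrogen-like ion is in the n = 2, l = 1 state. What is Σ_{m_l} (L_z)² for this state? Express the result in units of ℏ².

m_l ∈ {-1, 0, 1}.
Summing m² from −1 to 1: Σ m_l² = 2.

Σ(L_z)² = 2 ℏ²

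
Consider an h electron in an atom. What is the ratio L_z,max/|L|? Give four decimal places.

L_z,max/|L| = 0.9129

The letter h corresponds to l = 5.
|L| = √30 ℏ ≈ 5.4772ℏ, while L_z,max = lℏ = 5ℏ.
L_z,max/|L| = 5/√30 = 0.9129.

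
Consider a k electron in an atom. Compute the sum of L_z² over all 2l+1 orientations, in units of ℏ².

The letter k corresponds to l = 7.
m_l runs from −7 to 7, i.e. {-7, -6, -5, -4, -3, -2, -1, 0, 1, 2, 3, 4, 5, 6, 7}.
Σ m_l² = l(l+1)(2l+1)/3 = 7·8·15/3 = 280.

Σ(L_z)² = 280 ℏ²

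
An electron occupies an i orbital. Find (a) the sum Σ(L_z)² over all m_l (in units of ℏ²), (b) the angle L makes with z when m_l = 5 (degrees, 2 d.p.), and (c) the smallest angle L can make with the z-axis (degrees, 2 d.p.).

Σ(L_z)² = 182 ℏ²; θ(m_l=5) ≈ 39.51°; θ_min ≈ 22.21°

For an i orbital, l = 6.
Σ m_l² = 182, so Σ(L_z)² = 182 ℏ².
For m_l = 5: cos θ = 5/√42, θ ≈ 39.51°.
cos θ_min = 6/√42, so θ_min ≈ 22.21°.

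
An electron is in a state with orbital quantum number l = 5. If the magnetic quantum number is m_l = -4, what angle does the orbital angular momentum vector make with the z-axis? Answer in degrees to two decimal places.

|L| = ℏ√(l(l+1)) = √30 ℏ.
L_z = m_l ℏ = −4ℏ.
cos θ = L_z/|L| = -4/√30, so θ ≈ 136.91°.

θ ≈ 136.91°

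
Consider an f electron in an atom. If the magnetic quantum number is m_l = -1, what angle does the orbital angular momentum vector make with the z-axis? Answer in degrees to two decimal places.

For an f orbital, l = 3.
|L| = ℏ√(l(l+1)) = 2√3 ℏ.
L_z = m_l ℏ = −1ℏ.
cos θ = L_z/|L| = -1/√12, so θ ≈ 106.78°.

θ ≈ 106.78°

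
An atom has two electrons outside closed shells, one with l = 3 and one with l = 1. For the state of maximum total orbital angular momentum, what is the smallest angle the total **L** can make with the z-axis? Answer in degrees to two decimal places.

L runs from |3 − 1| = 2 to 3 + 1 = 4.
L ∈ {2, 3, 4}.
The maximum is L = 4, with |L_tot| = ℏ√(4·5) = 2√5 ℏ.
The minimum angle with z is arccos(4/√20) ≈ 26.57°.

θ_min ≈ 26.57°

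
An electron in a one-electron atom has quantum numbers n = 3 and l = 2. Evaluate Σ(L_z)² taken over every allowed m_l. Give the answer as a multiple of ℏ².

Σ(L_z)² = 10 ℏ²

The allowed m_l values are -2, -1, 0, 1, 2.
Σ m_l² = l(l+1)(2l+1)/3 = 2·3·5/3 = 10.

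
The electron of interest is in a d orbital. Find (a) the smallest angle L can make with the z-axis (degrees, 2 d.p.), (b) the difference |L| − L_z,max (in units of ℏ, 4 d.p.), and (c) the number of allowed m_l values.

θ_min ≈ 35.26°; |L|−L_z,max ≈ 0.4495ℏ; 5 values

D corresponds to l = 2.
cos θ_min = 2/√6, so θ_min ≈ 35.26°.
|L| − L_z,max = (√6 − 2)ℏ ≈ 0.4495ℏ.
There are 2l+1 = 5 values of m_l.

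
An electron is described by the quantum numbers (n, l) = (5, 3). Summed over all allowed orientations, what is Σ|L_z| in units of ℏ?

m_l runs from −3 to 3, i.e. {-3, -2, -1, 0, 1, 2, 3}.
Σ|m_l| = 2(1+2+…+3) = 12.

Σ|L_z| = 12 ℏ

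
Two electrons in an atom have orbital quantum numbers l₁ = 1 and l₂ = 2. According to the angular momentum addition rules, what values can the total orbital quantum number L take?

L runs from |1 − 2| = 1 to 1 + 2 = 3.
L ∈ {1, 2, 3}.

L = 1, 2, 3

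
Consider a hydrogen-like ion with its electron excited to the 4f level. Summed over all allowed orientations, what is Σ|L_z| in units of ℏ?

The 4f level has l = 3.
m_l ∈ {-3, -2, -1, 0, 1, 2, 3}.
Σ|m_l| = 2·3(3+1)/2 = 12.

Σ|L_z| = 12 ℏ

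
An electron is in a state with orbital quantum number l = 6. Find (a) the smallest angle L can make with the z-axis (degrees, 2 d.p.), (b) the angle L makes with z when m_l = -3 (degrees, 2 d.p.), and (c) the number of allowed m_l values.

cos θ_min = 6/√42, so θ_min ≈ 22.21°.
For m_l = -3: cos θ = -3/√42, θ ≈ 117.58°.
There are 2l+1 = 13 values of m_l.

θ_min ≈ 22.21°; θ(m_l=-3) ≈ 117.58°; 13 values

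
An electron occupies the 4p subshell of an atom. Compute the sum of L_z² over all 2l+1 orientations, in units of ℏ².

Σ(L_z)² = 2 ℏ²

For 4p, l = 1.
The allowed m_l values are -1, 0, 1.
Σ m_l² = 2·(1) = 2.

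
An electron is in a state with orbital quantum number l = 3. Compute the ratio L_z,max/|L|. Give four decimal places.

|L| = 2√3 ℏ ≈ 3.4641ℏ, while L_z,max = lℏ = 3ℏ.
L_z,max/|L| = 3/√12 = 0.8660.

L_z,max/|L| = 0.8660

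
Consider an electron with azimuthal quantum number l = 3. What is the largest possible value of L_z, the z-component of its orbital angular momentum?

L_z,max = 3ℏ

L_z = m_l ℏ with m_l ∈ {−3, …, 3}; the maximum is m_l = 3.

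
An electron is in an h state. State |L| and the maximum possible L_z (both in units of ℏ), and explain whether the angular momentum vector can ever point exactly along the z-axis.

No: L_z,max = 5ℏ < |L| = √30 ℏ ≈ 5.477ℏ

An h state has l = 5.
|L| = √30 ℏ ≈ 5.4772ℏ, while L_z,max = lℏ = 5ℏ.
Since |L| > L_z,max, the vector can never point exactly along z; the closest it comes is θ_min = arccos(5/√30) ≈ 24.1°.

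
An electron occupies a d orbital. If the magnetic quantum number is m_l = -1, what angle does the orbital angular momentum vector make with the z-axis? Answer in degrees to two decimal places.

The letter d corresponds to l = 2.
|L|² = l(l+1)ℏ² = 6ℏ², so |L| = √6 ℏ.
L_z = m_l ℏ = −1ℏ.
cos θ = L_z/|L| = -1/√6, so θ ≈ 114.09°.

θ ≈ 114.09°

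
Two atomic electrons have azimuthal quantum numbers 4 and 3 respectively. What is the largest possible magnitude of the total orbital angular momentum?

Angular momentum addition gives L = |l₁ − l₂|, …, l₁ + l₂.
Allowed values: L = 1, 2, 3, 4, 5, 6, 7.
The largest magnitude corresponds to L = 7: |L_tot| = ℏ√(7·8) = 2√14 ℏ.

|L_tot|_max = 2√14 ℏ ≈ 7.483ℏ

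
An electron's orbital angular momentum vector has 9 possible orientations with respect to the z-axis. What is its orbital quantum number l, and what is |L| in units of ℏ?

l = 4, |L| = 2√5 ℏ ≈ 4.472ℏ

Since there are 2l+1 = 9 values of m_l, l = 4.
Then |L| = √(l(l+1)) ℏ = 2√5 ℏ.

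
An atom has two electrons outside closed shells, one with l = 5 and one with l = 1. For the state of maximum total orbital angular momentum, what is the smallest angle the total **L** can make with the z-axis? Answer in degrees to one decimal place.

θ_min ≈ 22.2°

L runs from |5 − 1| = 4 to 5 + 1 = 6.
Allowed values: L = 4, 5, 6.
The maximum is L = 6, with |L_tot| = ℏ√(6·7) = √42 ℏ.
The minimum angle with z is arccos(6/√42) ≈ 22.2°.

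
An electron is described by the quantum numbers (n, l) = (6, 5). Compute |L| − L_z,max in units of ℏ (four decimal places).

|L| − L_z,max ≈ 0.4772ℏ

|L| = √30 ℏ ≈ 5.4772ℏ, while L_z,max = lℏ = 5ℏ.
The difference is (√30 − 5)ℏ ≈ 0.4772ℏ.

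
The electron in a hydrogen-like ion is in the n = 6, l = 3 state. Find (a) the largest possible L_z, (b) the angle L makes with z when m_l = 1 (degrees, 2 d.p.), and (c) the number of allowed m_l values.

L_z,max = lℏ = 3ℏ.
For m_l = 1: cos θ = 1/√12, θ ≈ 73.22°.
There are 2l+1 = 7 values of m_l.

L_z,max = 3ℏ; θ(m_l=1) ≈ 73.22°; 7 values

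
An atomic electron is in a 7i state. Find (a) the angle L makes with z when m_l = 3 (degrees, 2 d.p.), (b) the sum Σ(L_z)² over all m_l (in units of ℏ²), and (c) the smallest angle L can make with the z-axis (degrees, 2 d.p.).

7i means n = 7, l = 6.
For m_l = 3: cos θ = 3/√42, θ ≈ 62.42°.
Σ m_l² = 182, so Σ(L_z)² = 182 ℏ².
cos θ_min = 6/√42, so θ_min ≈ 22.21°.

θ(m_l=3) ≈ 62.42°; Σ(L_z)² = 182 ℏ²; θ_min ≈ 22.21°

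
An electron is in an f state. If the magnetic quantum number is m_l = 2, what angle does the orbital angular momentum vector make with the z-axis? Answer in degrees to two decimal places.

For an f orbital, l = 3.
|L| = √(l(l+1)) ℏ = 2√3 ℏ.
L_z = m_l ℏ = 2ℏ.
cos θ = L_z/|L| = 2/√12, so θ ≈ 54.74°.

θ ≈ 54.74°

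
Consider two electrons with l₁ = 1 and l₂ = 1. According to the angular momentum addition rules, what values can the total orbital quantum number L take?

L = 0, 1, 2

Angular momentum addition gives L = |l₁ − l₂|, …, l₁ + l₂.
Allowed values: L = 0, 1, 2.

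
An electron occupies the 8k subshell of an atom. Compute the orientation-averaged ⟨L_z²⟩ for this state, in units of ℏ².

The 8k subshell has l = 7.
The allowed m_l values are -7, -6, -5, -4, -3, -2, -1, 0, 1, 2, 3, 4, 5, 6, 7.
Average of L_z² over 15 states: 280/15 ℏ² = 18.67 ℏ².

⟨L_z²⟩ = 18.67 ℏ²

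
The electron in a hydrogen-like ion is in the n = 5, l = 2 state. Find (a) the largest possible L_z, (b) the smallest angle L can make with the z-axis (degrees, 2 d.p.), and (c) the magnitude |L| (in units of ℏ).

L_z,max = lℏ = 2ℏ.
cos θ_min = 2/√6, so θ_min ≈ 35.26°.
|L| = ℏ√(2·3) = √6 ℏ ≈ 2.449ℏ.

L_z,max = 2ℏ; θ_min ≈ 35.26°; |L| = √6 ℏ ≈ 2.449ℏ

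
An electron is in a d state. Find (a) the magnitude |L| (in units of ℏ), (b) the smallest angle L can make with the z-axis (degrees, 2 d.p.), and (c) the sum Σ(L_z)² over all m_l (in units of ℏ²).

A d state has l = 2.
|L| = ℏ√(2·3) = √6 ℏ ≈ 2.449ℏ.
cos θ_min = 2/√6, so θ_min ≈ 35.26°.
Σ m_l² = 10, so Σ(L_z)² = 10 ℏ².

|L| = √6 ℏ ≈ 2.449ℏ; θ_min ≈ 35.26°; Σ(L_z)² = 10 ℏ²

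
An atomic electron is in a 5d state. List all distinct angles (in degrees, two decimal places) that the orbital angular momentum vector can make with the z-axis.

5d means n = 5, l = 2.
|L| = ℏ√(l(l+1)) = √6 ℏ.
cos θ = m_l/√6 for each m_l ∈ {-2, -1, 0, 1, 2}.

θ ∈ {35.26°, 65.91°, 90.00°, 114.09°, 144.74°}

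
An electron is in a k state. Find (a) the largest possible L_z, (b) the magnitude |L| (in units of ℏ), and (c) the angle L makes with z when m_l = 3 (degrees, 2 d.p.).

For a k orbital, l = 7.
L_z,max = lℏ = 7ℏ.
|L| = ℏ√(7·8) = 2√14 ℏ ≈ 7.483ℏ.
For m_l = 3: cos θ = 3/√56, θ ≈ 66.37°.

L_z,max = 7ℏ; |L| = 2√14 ℏ ≈ 7.483ℏ; θ(m_l=3) ≈ 66.37°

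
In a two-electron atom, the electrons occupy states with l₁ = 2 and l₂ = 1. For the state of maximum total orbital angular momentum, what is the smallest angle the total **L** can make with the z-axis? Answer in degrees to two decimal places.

The total orbital quantum number L ranges from |l₁ − l₂| to l₁ + l₂ in integer steps.
Allowed values: L = 1, 2, 3.
The maximum is L = 3, with |L_tot| = ℏ√(3·4) = 2√3 ℏ.
The minimum angle with z is arccos(3/√12) ≈ 30.00°.

θ_min ≈ 30.00°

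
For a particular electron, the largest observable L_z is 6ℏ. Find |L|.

|L| = √42 ℏ ≈ 6.481ℏ

Since max m_l = l, l = 6.
|L| = √(l(l+1)) ℏ = √42 ℏ.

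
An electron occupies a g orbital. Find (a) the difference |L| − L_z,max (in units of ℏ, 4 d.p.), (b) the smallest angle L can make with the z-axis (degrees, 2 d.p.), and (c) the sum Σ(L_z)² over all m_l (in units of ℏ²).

|L|−L_z,max ≈ 0.4721ℏ; θ_min ≈ 26.57°; Σ(L_z)² = 60 ℏ²

The letter g corresponds to l = 4.
|L| − L_z,max = (2√5 − 4)ℏ ≈ 0.4721ℏ.
cos θ_min = 4/√20, so θ_min ≈ 26.57°.
Σ m_l² = 60, so Σ(L_z)² = 60 ℏ².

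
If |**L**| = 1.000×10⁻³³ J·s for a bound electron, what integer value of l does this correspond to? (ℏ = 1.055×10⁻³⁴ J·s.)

l = 9

Dividing by ℏ: |L|/ℏ ≈ 9.479.
l(l+1) ≈ 9.479² ≈ 89.85, so l = 9.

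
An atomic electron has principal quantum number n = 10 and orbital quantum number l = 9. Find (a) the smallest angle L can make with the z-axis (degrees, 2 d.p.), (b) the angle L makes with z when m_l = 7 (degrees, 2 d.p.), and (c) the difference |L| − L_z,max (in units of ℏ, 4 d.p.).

cos θ_min = 9/√90, so θ_min ≈ 18.43°.
For m_l = 7: cos θ = 7/√90, θ ≈ 42.45°.
|L| − L_z,max = (3√10 − 9)ℏ ≈ 0.4868ℏ.

θ_min ≈ 18.43°; θ(m_l=7) ≈ 42.45°; |L|−L_z,max ≈ 0.4868ℏ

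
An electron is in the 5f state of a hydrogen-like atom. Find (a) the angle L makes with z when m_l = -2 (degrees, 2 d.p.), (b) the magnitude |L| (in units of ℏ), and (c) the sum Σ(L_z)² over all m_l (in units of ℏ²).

The 5f subshell has l = 3.
For m_l = -2: cos θ = -2/√12, θ ≈ 125.26°.
|L| = ℏ√(3·4) = 2√3 ℏ ≈ 3.464ℏ.
Σ m_l² = 28, so Σ(L_z)² = 28 ℏ².

θ(m_l=-2) ≈ 125.26°; |L| = 2√3 ℏ ≈ 3.464ℏ; Σ(L_z)² = 28 ℏ²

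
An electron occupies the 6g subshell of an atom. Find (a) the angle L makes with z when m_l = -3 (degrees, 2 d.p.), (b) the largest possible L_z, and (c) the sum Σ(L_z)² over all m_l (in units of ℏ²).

For 6g, l = 4.
For m_l = -3: cos θ = -3/√20, θ ≈ 132.13°.
L_z,max = lℏ = 4ℏ.
Σ m_l² = 60, so Σ(L_z)² = 60 ℏ².

θ(m_l=-3) ≈ 132.13°; L_z,max = 4ℏ; Σ(L_z)² = 60 ℏ²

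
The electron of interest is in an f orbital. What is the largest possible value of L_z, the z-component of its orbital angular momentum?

F corresponds to l = 3.
L_z = m_l ℏ with m_l ∈ {−3, …, 3}; the maximum is m_l = 3.

L_z,max = 3ℏ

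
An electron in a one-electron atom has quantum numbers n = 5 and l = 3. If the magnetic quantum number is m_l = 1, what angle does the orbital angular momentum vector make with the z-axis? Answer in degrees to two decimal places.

|L|² = l(l+1)ℏ² = 12ℏ², so |L| = 2√3 ℏ.
L_z = m_l ℏ = 1ℏ.
cos θ = L_z/|L| = 1/√12, so θ ≈ 73.22°.

θ ≈ 73.22°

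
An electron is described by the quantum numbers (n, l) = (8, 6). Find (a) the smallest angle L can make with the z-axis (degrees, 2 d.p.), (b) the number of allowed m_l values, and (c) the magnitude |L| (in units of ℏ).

cos θ_min = 6/√42, so θ_min ≈ 22.21°.
There are 2l+1 = 13 values of m_l.
|L| = ℏ√(6·7) = √42 ℏ ≈ 6.481ℏ.

θ_min ≈ 22.21°; 13 values; |L| = √42 ℏ ≈ 6.481ℏ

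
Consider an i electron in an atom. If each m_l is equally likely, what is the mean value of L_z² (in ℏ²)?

For an i orbital, l = 6.
m_l runs from −6 to 6, i.e. {-6, -5, -4, -3, -2, -1, 0, 1, 2, 3, 4, 5, 6}.
Average of L_z² over 13 states: 182/13 ℏ² = 14 ℏ².

⟨L_z²⟩ = 14 ℏ²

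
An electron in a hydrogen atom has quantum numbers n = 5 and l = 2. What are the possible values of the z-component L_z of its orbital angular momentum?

L_z = m_l ℏ with m_l ranging from −l to +l in integer steps.
For l = 2: m_l ∈ {-2, -1, 0, 1, 2}.

L_z ∈ {−2ℏ, −ℏ, 0, ℏ, 2ℏ}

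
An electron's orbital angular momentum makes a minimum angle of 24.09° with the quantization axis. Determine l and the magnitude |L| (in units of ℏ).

l = 5, |L| = √30 ℏ ≈ 5.477ℏ

At minimum angle, m_l = l, so cos θ = l/√(l(l+1)); cos²θ = l/(l+1) = 0.8334.
Thus l = 0.8334/(1 − 0.8334) ≈ 5.
Then |L| = ℏ√(5·6) = √30 ℏ.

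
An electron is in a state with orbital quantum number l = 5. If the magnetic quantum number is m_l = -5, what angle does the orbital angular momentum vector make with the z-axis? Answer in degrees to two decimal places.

θ ≈ 155.91°

|L| = ℏ√(l(l+1)) = √30 ℏ.
L_z = m_l ℏ = −5ℏ.
cos θ = L_z/|L| = -5/√30, so θ ≈ 155.91°.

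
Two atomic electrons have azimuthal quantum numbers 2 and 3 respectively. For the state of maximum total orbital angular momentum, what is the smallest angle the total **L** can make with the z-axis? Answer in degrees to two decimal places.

θ_min ≈ 24.09°

L runs from |2 − 3| = 1 to 2 + 3 = 5.
Allowed values: L = 1, 2, 3, 4, 5.
The maximum is L = 5, with |L_tot| = ℏ√(5·6) = √30 ℏ.
The minimum angle with z is arccos(5/√30) ≈ 24.09°.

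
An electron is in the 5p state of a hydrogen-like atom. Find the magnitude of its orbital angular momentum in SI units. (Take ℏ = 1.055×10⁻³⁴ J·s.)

|L| = 1.492×10⁻³⁴ J·s

5p means n = 5, l = 1.
|L| = ℏ√(l(l+1)) = ℏ√(1·2) = √2 ℏ
Numerically, |L| = 1.414 × (1.055×10⁻³⁴ J·s) = 1.492×10⁻³⁴ J·s.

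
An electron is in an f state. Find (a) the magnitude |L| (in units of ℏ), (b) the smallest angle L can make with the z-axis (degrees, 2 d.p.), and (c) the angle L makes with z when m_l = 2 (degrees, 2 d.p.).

For an f orbital, l = 3.
|L| = ℏ√(3·4) = 2√3 ℏ ≈ 3.464ℏ.
cos θ_min = 3/√12, so θ_min ≈ 30.00°.
For m_l = 2: cos θ = 2/√12, θ ≈ 54.74°.

|L| = 2√3 ℏ ≈ 3.464ℏ; θ_min ≈ 30.00°; θ(m_l=2) ≈ 54.74°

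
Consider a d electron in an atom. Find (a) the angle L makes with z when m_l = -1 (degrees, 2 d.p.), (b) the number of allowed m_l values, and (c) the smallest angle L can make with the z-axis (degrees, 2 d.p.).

θ(m_l=-1) ≈ 114.09°; 5 values; θ_min ≈ 35.26°

A d state has l = 2.
For m_l = -1: cos θ = -1/√6, θ ≈ 114.09°.
There are 2l+1 = 5 values of m_l.
cos θ_min = 2/√6, so θ_min ≈ 35.26°.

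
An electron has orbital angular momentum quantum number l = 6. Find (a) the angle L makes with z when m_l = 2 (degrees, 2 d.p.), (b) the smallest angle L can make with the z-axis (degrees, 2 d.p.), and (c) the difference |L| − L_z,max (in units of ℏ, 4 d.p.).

For m_l = 2: cos θ = 2/√42, θ ≈ 72.02°.
cos θ_min = 6/√42, so θ_min ≈ 22.21°.
|L| − L_z,max = (√42 − 6)ℏ ≈ 0.4807ℏ.

θ(m_l=2) ≈ 72.02°; θ_min ≈ 22.21°; |L|−L_z,max ≈ 0.4807ℏ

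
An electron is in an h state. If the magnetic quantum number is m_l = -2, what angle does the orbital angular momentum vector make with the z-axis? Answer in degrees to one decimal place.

θ ≈ 111.4°

An h state has l = 5.
|L| = ℏ√(l(l+1)) = √30 ℏ.
L_z = m_l ℏ = −2ℏ.
cos θ = L_z/|L| = -2/√30, so θ ≈ 111.4°.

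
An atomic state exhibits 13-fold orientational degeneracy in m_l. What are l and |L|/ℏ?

2l + 1 = 13 ⇒ l = 6.
|L| = ℏ√(l(l+1)) = ℏ√(6·7) = √42 ℏ.

l = 6, |L| = √42 ℏ ≈ 6.481ℏ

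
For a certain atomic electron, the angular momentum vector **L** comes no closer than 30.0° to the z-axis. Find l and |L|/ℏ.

cos θ_min = l/√(l(l+1)) = √(l/(l+1)), so l/(l+1) = cos²(30.0°) = 0.7500.
Solving: l = 3.
Then |L| = ℏ√(3·4) = 2√3 ℏ.

l = 3, |L| = 2√3 ℏ ≈ 3.464ℏ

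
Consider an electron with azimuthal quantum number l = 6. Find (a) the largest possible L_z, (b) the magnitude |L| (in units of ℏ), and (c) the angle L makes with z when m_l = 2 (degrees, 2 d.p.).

L_z,max = 6ℏ; |L| = √42 ℏ ≈ 6.481ℏ; θ(m_l=2) ≈ 72.02°

L_z,max = lℏ = 6ℏ.
|L| = ℏ√(6·7) = √42 ℏ ≈ 6.481ℏ.
For m_l = 2: cos θ = 2/√42, θ ≈ 72.02°.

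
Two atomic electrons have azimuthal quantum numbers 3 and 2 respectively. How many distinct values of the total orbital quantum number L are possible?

5

By the triangle rule, |l₁ − l₂| ≤ L ≤ l₁ + l₂.
So L can be 1, 2, 3, 4, 5.
That is 5 values.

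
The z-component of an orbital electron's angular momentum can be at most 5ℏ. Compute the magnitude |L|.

|L| = √30 ℏ ≈ 5.477ℏ

The maximum L_z equals lℏ, giving l = 5.
|L| = √(l(l+1)) ℏ = √30 ℏ.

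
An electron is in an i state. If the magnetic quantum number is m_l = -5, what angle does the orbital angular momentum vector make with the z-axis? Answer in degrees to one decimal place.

An i state has l = 6.
|L| = ℏ√(l(l+1)) = √42 ℏ.
L_z = m_l ℏ = −5ℏ.
cos θ = L_z/|L| = -5/√42, so θ ≈ 140.5°.

θ ≈ 140.5°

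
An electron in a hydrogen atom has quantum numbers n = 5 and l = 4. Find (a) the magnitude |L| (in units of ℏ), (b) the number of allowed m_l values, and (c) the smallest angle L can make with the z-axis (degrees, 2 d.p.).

|L| = ℏ√(4·5) = 2√5 ℏ ≈ 4.472ℏ.
There are 2l+1 = 9 values of m_l.
cos θ_min = 4/√20, so θ_min ≈ 26.57°.

|L| = 2√5 ℏ ≈ 4.472ℏ; 9 values; θ_min ≈ 26.57°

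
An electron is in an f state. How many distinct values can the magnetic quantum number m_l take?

The letter f corresponds to l = 3.
The number of m_l values is 2l + 1 = 2·3 + 1 = 7.

7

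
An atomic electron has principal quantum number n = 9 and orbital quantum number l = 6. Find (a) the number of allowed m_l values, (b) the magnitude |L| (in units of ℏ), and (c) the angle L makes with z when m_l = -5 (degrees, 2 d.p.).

13 values; |L| = √42 ℏ ≈ 6.481ℏ; θ(m_l=-5) ≈ 140.49°

There are 2l+1 = 13 values of m_l.
|L| = ℏ√(6·7) = √42 ℏ ≈ 6.481ℏ.
For m_l = -5: cos θ = -5/√42, θ ≈ 140.49°.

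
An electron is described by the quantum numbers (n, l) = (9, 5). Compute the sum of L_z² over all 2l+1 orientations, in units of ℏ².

Σ(L_z)² = 110 ℏ²

m_l ∈ {-5, -4, -3, -2, -1, 0, 1, 2, 3, 4, 5}.
Summing m² from −5 to 5: Σ m_l² = 110.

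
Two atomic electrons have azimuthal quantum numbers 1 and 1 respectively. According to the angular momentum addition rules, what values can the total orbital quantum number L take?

L = 0, 1, 2

The total orbital quantum number L ranges from |l₁ − l₂| to l₁ + l₂ in integer steps.
So L can be 0, 1, 2.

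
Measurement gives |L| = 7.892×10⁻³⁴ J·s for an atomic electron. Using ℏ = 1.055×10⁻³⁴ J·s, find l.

l = 7

|L|/ℏ = (7.892×10⁻³⁴)/(1.055×10⁻³⁴) ≈ 7.481.
Set l(l+1) = 55.96; the integer solution is l = 7.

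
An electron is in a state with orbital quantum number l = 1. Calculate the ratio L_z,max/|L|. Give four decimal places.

|L| = √2 ℏ ≈ 1.4142ℏ, while L_z,max = lℏ = 1ℏ.
L_z,max/|L| = 1/√2 = 0.7071.

L_z,max/|L| = 0.7071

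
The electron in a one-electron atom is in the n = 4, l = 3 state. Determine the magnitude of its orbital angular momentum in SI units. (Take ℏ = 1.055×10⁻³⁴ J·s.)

|L| = 3.655×10⁻³⁴ J·s

|L| = ℏ√(l(l+1)) = ℏ√(3·4) = 2√3 ℏ
Numerically, |L| = 3.464 × (1.055×10⁻³⁴ J·s) = 3.655×10⁻³⁴ J·s.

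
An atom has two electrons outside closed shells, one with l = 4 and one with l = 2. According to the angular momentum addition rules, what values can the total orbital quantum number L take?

L = 2, 3, 4, 5, 6

L runs from |4 − 2| = 2 to 4 + 2 = 6.
So L can be 2, 3, 4, 5, 6.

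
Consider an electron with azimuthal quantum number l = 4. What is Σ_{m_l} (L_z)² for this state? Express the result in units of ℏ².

Σ(L_z)² = 60 ℏ²

m_l runs from −4 to 4, i.e. {-4, -3, -2, -1, 0, 1, 2, 3, 4}.
Summing m² from −4 to 4: Σ m_l² = 60.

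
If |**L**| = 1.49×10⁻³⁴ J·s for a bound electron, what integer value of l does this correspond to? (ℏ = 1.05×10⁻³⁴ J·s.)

In units of ℏ, |L| ≈ 1.419.
(|L|/ℏ)² = l(l+1) ≈ 2.01 ⇒ l = 1.

l = 1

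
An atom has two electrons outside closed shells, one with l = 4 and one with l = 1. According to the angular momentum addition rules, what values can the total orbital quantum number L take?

By the triangle rule, |l₁ − l₂| ≤ L ≤ l₁ + l₂.
So L can be 3, 4, 5.

L = 3, 4, 5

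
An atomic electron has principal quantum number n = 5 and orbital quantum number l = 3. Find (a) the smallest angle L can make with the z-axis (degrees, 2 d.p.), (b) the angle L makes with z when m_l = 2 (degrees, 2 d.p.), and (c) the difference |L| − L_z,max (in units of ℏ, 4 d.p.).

cos θ_min = 3/√12, so θ_min ≈ 30.00°.
For m_l = 2: cos θ = 2/√12, θ ≈ 54.74°.
|L| − L_z,max = (2√3 − 3)ℏ ≈ 0.4641ℏ.

θ_min ≈ 30.00°; θ(m_l=2) ≈ 54.74°; |L|−L_z,max ≈ 0.4641ℏ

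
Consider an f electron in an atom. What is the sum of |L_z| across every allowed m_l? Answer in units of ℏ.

Σ|L_z| = 12 ℏ

F corresponds to l = 3.
The allowed m_l values are -3, -2, -1, 0, 1, 2, 3.
Σ|m_l| = 2·3(3+1)/2 = 12.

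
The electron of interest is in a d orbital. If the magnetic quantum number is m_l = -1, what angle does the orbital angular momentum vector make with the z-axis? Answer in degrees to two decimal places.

θ ≈ 114.09°

The letter d corresponds to l = 2.
|L| = √(l(l+1)) ℏ = √6 ℏ.
L_z = m_l ℏ = −1ℏ.
cos θ = L_z/|L| = -1/√6, so θ ≈ 114.09°.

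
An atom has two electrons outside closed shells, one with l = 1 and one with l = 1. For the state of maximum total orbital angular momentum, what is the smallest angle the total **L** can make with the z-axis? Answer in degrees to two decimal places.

The total orbital quantum number L ranges from |l₁ − l₂| to l₁ + l₂ in integer steps.
L ∈ {0, 1, 2}.
The maximum is L = 2, with |L_tot| = ℏ√(2·3) = √6 ℏ.
The minimum angle with z is arccos(2/√6) ≈ 35.26°.

θ_min ≈ 35.26°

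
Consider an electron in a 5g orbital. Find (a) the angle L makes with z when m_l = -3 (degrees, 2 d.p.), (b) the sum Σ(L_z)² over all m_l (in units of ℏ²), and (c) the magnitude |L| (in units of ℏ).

θ(m_l=-3) ≈ 132.13°; Σ(L_z)² = 60 ℏ²; |L| = 2√5 ℏ ≈ 4.472ℏ

The 5g subshell has l = 4.
For m_l = -3: cos θ = -3/√20, θ ≈ 132.13°.
Σ m_l² = 60, so Σ(L_z)² = 60 ℏ².
|L| = ℏ√(4·5) = 2√5 ℏ ≈ 4.472ℏ.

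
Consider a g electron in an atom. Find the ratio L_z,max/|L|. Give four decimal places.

L_z,max/|L| = 0.8944

The letter g corresponds to l = 4.
|L| = 2√5 ℏ ≈ 4.4721ℏ, while L_z,max = lℏ = 4ℏ.
L_z,max/|L| = 4/√20 = 0.8944.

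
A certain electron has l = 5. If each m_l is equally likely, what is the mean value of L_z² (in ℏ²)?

⟨L_z²⟩ = 10 ℏ²

The allowed m_l values are -5, -4, -3, -2, -1, 0, 1, 2, 3, 4, 5.
⟨L_z²⟩ = ℏ²·l(l+1)/3 = 10ℏ².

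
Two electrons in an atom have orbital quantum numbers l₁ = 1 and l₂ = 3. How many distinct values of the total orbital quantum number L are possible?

3

The total orbital quantum number L ranges from |l₁ − l₂| to l₁ + l₂ in integer steps.
So L can be 2, 3, 4.
That is 3 values.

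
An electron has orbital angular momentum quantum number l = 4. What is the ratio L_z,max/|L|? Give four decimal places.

L_z,max/|L| = 0.8944

|L| = 2√5 ℏ ≈ 4.4721ℏ, while L_z,max = lℏ = 4ℏ.
L_z,max/|L| = 4/√20 = 0.8944.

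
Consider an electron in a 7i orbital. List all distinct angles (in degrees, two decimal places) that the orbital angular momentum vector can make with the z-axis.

7i means n = 7, l = 6.
|L|² = l(l+1)ℏ² = 42ℏ², so |L| = √42 ℏ.
cos θ = m_l/√42 for each m_l ∈ {-6, -5, -4, -3, -2, -1, 0, 1, 2, 3, 4, 5, 6}.

θ ∈ {22.21°, 39.51°, 51.89°, 62.42°, 72.02°, 81.12°, 90.00°, 98.88°, 107.98°, 117.58°, 128.11°, 140.49°, 157.79°}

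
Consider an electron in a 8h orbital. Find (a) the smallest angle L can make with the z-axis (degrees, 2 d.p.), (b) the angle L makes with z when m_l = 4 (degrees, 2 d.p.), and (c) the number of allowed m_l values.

θ_min ≈ 24.09°; θ(m_l=4) ≈ 43.09°; 11 values

8h means n = 8, l = 5.
cos θ_min = 5/√30, so θ_min ≈ 24.09°.
For m_l = 4: cos θ = 4/√30, θ ≈ 43.09°.
There are 2l+1 = 11 values of m_l.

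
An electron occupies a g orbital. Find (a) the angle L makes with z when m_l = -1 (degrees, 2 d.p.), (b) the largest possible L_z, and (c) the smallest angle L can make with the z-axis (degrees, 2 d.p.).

θ(m_l=-1) ≈ 102.92°; L_z,max = 4ℏ; θ_min ≈ 26.57°

The letter g corresponds to l = 4.
For m_l = -1: cos θ = -1/√20, θ ≈ 102.92°.
L_z,max = lℏ = 4ℏ.
cos θ_min = 4/√20, so θ_min ≈ 26.57°.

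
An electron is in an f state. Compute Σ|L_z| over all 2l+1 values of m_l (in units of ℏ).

Σ|L_z| = 12 ℏ

An f state has l = 3.
m_l ∈ {-3, -2, -1, 0, 1, 2, 3}.
Σ|m_l| = 2·3(3+1)/2 = 12.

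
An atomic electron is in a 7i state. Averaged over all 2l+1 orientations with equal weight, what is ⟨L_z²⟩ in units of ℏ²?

⟨L_z²⟩ = 14 ℏ²

The 7i subshell has l = 6.
The allowed m_l values are -6, -5, -4, -3, -2, -1, 0, 1, 2, 3, 4, 5, 6.
Average of L_z² over 13 states: 182/13 ℏ² = 14 ℏ².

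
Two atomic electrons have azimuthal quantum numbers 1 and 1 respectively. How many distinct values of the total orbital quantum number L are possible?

3

Angular momentum addition gives L = |l₁ − l₂|, …, l₁ + l₂.
L ∈ {0, 1, 2}.
That is 3 values.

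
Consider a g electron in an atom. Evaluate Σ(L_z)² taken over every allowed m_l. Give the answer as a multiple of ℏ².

Σ(L_z)² = 60 ℏ²

For a g orbital, l = 4.
The allowed m_l values are -4, -3, -2, -1, 0, 1, 2, 3, 4.
Summing m² from −4 to 4: Σ m_l² = 60.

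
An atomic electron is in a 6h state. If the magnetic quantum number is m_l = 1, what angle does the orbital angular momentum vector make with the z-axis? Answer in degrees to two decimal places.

The 6h subshell has l = 5.
|L|² = l(l+1)ℏ² = 30ℏ², so |L| = √30 ℏ.
L_z = m_l ℏ = 1ℏ.
cos θ = L_z/|L| = 1/√30, so θ ≈ 79.48°.

θ ≈ 79.48°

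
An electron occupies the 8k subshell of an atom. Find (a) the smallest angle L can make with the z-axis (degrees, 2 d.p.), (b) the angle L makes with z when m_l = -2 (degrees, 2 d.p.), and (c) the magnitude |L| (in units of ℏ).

For 8k, l = 7.
cos θ_min = 7/√56, so θ_min ≈ 20.70°.
For m_l = -2: cos θ = -2/√56, θ ≈ 105.50°.
|L| = ℏ√(7·8) = 2√14 ℏ ≈ 7.483ℏ.

θ_min ≈ 20.70°; θ(m_l=-2) ≈ 105.50°; |L| = 2√14 ℏ ≈ 7.483ℏ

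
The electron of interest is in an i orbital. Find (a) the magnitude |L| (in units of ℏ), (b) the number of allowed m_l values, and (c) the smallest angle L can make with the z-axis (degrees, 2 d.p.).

The letter i corresponds to l = 6.
|L| = ℏ√(6·7) = √42 ℏ ≈ 6.481ℏ.
There are 2l+1 = 13 values of m_l.
cos θ_min = 6/√42, so θ_min ≈ 22.21°.

|L| = √42 ℏ ≈ 6.481ℏ; 13 values; θ_min ≈ 22.21°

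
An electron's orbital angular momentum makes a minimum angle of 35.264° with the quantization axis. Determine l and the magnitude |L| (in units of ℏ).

cos²θ_min = l/(l+1) = 0.6667.
Solving: l = 2.
Then |L| = ℏ√(2·3) = √6 ℏ.

l = 2, |L| = √6 ℏ ≈ 2.449ℏ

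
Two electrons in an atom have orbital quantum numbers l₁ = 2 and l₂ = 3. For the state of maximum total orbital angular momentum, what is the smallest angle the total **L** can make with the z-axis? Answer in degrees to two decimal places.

Angular momentum addition gives L = |l₁ − l₂|, …, l₁ + l₂.
L ∈ {1, 2, 3, 4, 5}.
The maximum is L = 5, with |L_tot| = ℏ√(5·6) = √30 ℏ.
The minimum angle with z is arccos(5/√30) ≈ 24.09°.

θ_min ≈ 24.09°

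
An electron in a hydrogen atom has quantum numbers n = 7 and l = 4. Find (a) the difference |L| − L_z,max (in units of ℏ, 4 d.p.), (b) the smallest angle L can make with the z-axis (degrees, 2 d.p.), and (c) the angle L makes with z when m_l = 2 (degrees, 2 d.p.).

|L|−L_z,max ≈ 0.4721ℏ; θ_min ≈ 26.57°; θ(m_l=2) ≈ 63.43°

|L| − L_z,max = (2√5 − 4)ℏ ≈ 0.4721ℏ.
cos θ_min = 4/√20, so θ_min ≈ 26.57°.
For m_l = 2: cos θ = 2/√20, θ ≈ 63.43°.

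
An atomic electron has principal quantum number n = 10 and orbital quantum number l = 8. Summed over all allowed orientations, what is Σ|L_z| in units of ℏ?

Σ|L_z| = 72 ℏ

m_l ∈ {-8, -7, -6, -5, -4, -3, -2, -1, 0, 1, 2, 3, 4, 5, 6, 7, 8}.
Σ|m_l| = l(l+1) = 72.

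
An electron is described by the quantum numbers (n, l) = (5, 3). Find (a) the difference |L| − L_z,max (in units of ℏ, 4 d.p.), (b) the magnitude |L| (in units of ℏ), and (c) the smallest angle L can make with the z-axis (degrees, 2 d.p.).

|L|−L_z,max ≈ 0.4641ℏ; |L| = 2√3 ℏ ≈ 3.464ℏ; θ_min ≈ 30.00°

|L| − L_z,max = (2√3 − 3)ℏ ≈ 0.4641ℏ.
|L| = ℏ√(3·4) = 2√3 ℏ ≈ 3.464ℏ.
cos θ_min = 3/√12, so θ_min ≈ 30.00°.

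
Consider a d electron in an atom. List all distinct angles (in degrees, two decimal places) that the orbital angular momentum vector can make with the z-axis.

θ ∈ {35.26°, 65.91°, 90.00°, 114.09°, 144.74°}

For a d orbital, l = 2.
|L|² = l(l+1)ℏ² = 6ℏ², so |L| = √6 ℏ.
cos θ = m_l/√6 for each m_l ∈ {-2, -1, 0, 1, 2}.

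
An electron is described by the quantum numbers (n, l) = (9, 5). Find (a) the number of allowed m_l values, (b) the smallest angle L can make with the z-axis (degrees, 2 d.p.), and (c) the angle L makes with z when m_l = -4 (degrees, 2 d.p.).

11 values; θ_min ≈ 24.09°; θ(m_l=-4) ≈ 136.91°

There are 2l+1 = 11 values of m_l.
cos θ_min = 5/√30, so θ_min ≈ 24.09°.
For m_l = -4: cos θ = -4/√30, θ ≈ 136.91°.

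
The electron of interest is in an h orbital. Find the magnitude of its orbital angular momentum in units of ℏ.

For an h orbital, l = 5.
|L| = ℏ√(l(l+1)) = ℏ√(5·6) = √30 ℏ

|L| = √30 ℏ ≈ 5.477ℏ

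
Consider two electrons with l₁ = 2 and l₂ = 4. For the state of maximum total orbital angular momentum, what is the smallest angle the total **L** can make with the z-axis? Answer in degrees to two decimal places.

The total orbital quantum number L ranges from |l₁ − l₂| to l₁ + l₂ in integer steps.
So L can be 2, 3, 4, 5, 6.
The maximum is L = 6, with |L_tot| = ℏ√(6·7) = √42 ℏ.
The minimum angle with z is arccos(6/√42) ≈ 22.21°.

θ_min ≈ 22.21°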